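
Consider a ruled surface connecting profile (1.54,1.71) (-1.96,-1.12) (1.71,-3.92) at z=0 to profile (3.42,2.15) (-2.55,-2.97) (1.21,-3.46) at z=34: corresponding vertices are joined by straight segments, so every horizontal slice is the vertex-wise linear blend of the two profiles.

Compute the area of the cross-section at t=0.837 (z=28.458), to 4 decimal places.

Area at t=0.837: 11.3012

Cross-section at t=0.837: each vertex is (1-t)·p0[i] + t·p1[i].
  v1: (1-0.837)·(1.54,1.71) + 0.837·(3.42,2.15) = (3.1136,2.0783)
  v2: (1-0.837)·(-1.96,-1.12) + 0.837·(-2.55,-2.97) = (-2.4538,-2.6684)
  v3: (1-0.837)·(1.71,-3.92) + 0.837·(1.21,-3.46) = (1.2915,-3.5350)
Shoelace sum Σ(x_i·y_{i+1} − x_{i+1}·y_i):
  i=1: 3.1136·-2.6684 − -2.4538·2.0783 = -3.2086 (running -3.2086)
  i=2: -2.4538·-3.5350 − 1.2915·-2.6684 = +12.1205 (running +8.9119)
  i=3: 1.2915·2.0783 − 3.1136·-3.5350 = +13.6905 (running +22.6024)
Area = |Σ|/2 = |22.6024|/2 = 11.3012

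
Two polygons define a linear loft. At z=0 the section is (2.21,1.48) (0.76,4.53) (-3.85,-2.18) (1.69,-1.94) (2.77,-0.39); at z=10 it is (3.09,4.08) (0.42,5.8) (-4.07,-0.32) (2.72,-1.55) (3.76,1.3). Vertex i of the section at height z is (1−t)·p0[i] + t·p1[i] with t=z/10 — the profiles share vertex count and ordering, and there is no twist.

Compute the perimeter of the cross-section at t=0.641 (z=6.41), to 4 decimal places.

Perimeter at t=0.641: 22.4386

Cross-section at t=0.641: each vertex is (1-t)·p0[i] + t·p1[i].
  v1: (1-0.641)·(2.21,1.48) + 0.641·(3.09,4.08) = (2.7741,3.1466)
  v2: (1-0.641)·(0.76,4.53) + 0.641·(0.42,5.8) = (0.5421,5.3441)
  v3: (1-0.641)·(-3.85,-2.18) + 0.641·(-4.07,-0.32) = (-3.9910,-0.9877)
  v4: (1-0.641)·(1.69,-1.94) + 0.641·(2.72,-1.55) = (2.3502,-1.6900)
  v5: (1-0.641)·(2.77,-0.39) + 0.641·(3.76,1.3) = (3.4046,0.6933)
Perimeter = Σ |v_{i+1} − v_i|:
  edge 1→2: √(-2.2320² + 2.1975²) = 3.1322 (running 3.1322)
  edge 2→3: √(-4.5331² + -6.3318²) = 7.7872 (running 10.9194)
  edge 3→4: √(6.3413² + -0.7023²) = 6.3800 (running 17.2994)
  edge 4→5: √(1.0544² + 2.3833²) = 2.6061 (running 19.9056)
  edge 5→1: √(-0.6305² + 2.4533²) = 2.5330 (running 22.4386)
Perimeter = 22.4386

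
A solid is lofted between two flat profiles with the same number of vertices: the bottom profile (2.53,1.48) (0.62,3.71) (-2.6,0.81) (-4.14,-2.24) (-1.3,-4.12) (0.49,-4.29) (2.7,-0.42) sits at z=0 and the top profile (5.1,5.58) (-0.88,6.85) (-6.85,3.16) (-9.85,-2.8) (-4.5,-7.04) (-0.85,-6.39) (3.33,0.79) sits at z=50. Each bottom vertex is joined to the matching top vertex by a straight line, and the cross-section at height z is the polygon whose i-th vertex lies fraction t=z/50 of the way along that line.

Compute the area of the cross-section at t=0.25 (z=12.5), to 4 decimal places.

Cross-section at t=0.25: each vertex is (1-t)·p0[i] + t·p1[i].
  v1: (1-0.25)·(2.53,1.48) + 0.25·(5.1,5.58) = (3.1725,2.5050)
  v2: (1-0.25)·(0.62,3.71) + 0.25·(-0.88,6.85) = (0.2450,4.4950)
  v3: (1-0.25)·(-2.6,0.81) + 0.25·(-6.85,3.16) = (-3.6625,1.3975)
  v4: (1-0.25)·(-4.14,-2.24) + 0.25·(-9.85,-2.8) = (-5.5675,-2.3800)
  v5: (1-0.25)·(-1.3,-4.12) + 0.25·(-4.5,-7.04) = (-2.1000,-4.8500)
  v6: (1-0.25)·(0.49,-4.29) + 0.25·(-0.85,-6.39) = (0.1550,-4.8150)
  v7: (1-0.25)·(2.7,-0.42) + 0.25·(3.33,0.79) = (2.8575,-0.1175)
Shoelace sum Σ(x_i·y_{i+1} − x_{i+1}·y_i):
  i=1: 3.1725·4.4950 − 0.2450·2.5050 = +13.6467 (running +13.6467)
  i=2: 0.2450·1.3975 − -3.6625·4.4950 = +16.8053 (running +30.4520)
  i=3: -3.6625·-2.3800 − -5.5675·1.3975 = +16.4973 (running +46.9493)
  i=4: -5.5675·-4.8500 − -2.1000·-2.3800 = +22.0044 (running +68.9537)
  i=5: -2.1000·-4.8150 − 0.1550·-4.8500 = +10.8633 (running +79.8169)
  i=6: 0.1550·-0.1175 − 2.8575·-4.8150 = +13.7407 (running +93.5576)
  i=7: 2.8575·2.5050 − 3.1725·-0.1175 = +7.5308 (running +101.0884)
Area = |Σ|/2 = |101.0884|/2 = 50.5442

Area at t=0.25: 50.5442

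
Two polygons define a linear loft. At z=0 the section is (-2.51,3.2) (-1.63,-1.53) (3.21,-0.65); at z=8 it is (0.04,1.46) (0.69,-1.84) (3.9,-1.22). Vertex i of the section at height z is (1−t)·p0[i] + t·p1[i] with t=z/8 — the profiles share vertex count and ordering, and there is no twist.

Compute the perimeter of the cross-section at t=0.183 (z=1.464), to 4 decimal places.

Cross-section at t=0.183: each vertex is (1-t)·p0[i] + t·p1[i].
  v1: (1-0.183)·(-2.51,3.2) + 0.183·(0.04,1.46) = (-2.0433,2.8816)
  v2: (1-0.183)·(-1.63,-1.53) + 0.183·(0.69,-1.84) = (-1.2054,-1.5867)
  v3: (1-0.183)·(3.21,-0.65) + 0.183·(3.9,-1.22) = (3.3363,-0.7543)
Perimeter = Σ |v_{i+1} − v_i|:
  edge 1→2: √(0.8379² + -4.4683²) = 4.5462 (running 4.5462)
  edge 2→3: √(4.5417² + 0.8324²) = 4.6174 (running 9.1636)
  edge 3→1: √(-5.3796² + 3.6359²) = 6.4931 (running 15.6566)
Perimeter = 15.6566

Perimeter at t=0.183: 15.6566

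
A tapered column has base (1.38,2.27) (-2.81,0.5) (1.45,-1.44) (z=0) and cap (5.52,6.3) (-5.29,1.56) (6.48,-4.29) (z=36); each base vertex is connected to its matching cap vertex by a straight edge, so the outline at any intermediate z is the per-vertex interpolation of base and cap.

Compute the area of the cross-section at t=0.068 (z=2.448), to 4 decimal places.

Cross-section at t=0.068: each vertex is (1-t)·p0[i] + t·p1[i].
  v1: (1-0.068)·(1.38,2.27) + 0.068·(5.52,6.3) = (1.6615,2.5440)
  v2: (1-0.068)·(-2.81,0.5) + 0.068·(-5.29,1.56) = (-2.9786,0.5721)
  v3: (1-0.068)·(1.45,-1.44) + 0.068·(6.48,-4.29) = (1.7920,-1.6338)
Shoelace sum Σ(x_i·y_{i+1} − x_{i+1}·y_i):
  i=1: 1.6615·0.5721 − -2.9786·2.5440 = +8.5283 (running +8.5283)
  i=2: -2.9786·-1.6338 − 1.7920·0.5721 = +3.8413 (running +12.3696)
  i=3: 1.7920·2.5440 − 1.6615·-1.6338 = +7.2736 (running +19.6432)
Area = |Σ|/2 = |19.6432|/2 = 9.8216

Area at t=0.068: 9.8216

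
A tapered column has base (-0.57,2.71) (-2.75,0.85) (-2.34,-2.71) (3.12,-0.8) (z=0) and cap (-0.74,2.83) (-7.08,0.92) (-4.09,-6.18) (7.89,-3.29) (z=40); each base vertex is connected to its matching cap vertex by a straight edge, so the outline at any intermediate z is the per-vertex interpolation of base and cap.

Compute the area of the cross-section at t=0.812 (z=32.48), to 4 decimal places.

Cross-section at t=0.812: each vertex is (1-t)·p0[i] + t·p1[i].
  v1: (1-0.812)·(-0.57,2.71) + 0.812·(-0.74,2.83) = (-0.7080,2.8074)
  v2: (1-0.812)·(-2.75,0.85) + 0.812·(-7.08,0.92) = (-6.2660,0.9068)
  v3: (1-0.812)·(-2.34,-2.71) + 0.812·(-4.09,-6.18) = (-3.7610,-5.5276)
  v4: (1-0.812)·(3.12,-0.8) + 0.812·(7.89,-3.29) = (6.9932,-2.8219)
Shoelace sum Σ(x_i·y_{i+1} − x_{i+1}·y_i):
  i=1: -0.7080·0.9068 − -6.2660·2.8074 = +16.9492 (running +16.9492)
  i=2: -6.2660·-5.5276 − -3.7610·0.9068 = +38.0466 (running +54.9958)
  i=3: -3.7610·-2.8219 − 6.9932·-5.5276 = +49.2692 (running +104.2650)
  i=4: 6.9932·2.8074 − -0.7080·-2.8219 = +17.6351 (running +121.9001)
Area = |Σ|/2 = |121.9001|/2 = 60.9501

Area at t=0.812: 60.9501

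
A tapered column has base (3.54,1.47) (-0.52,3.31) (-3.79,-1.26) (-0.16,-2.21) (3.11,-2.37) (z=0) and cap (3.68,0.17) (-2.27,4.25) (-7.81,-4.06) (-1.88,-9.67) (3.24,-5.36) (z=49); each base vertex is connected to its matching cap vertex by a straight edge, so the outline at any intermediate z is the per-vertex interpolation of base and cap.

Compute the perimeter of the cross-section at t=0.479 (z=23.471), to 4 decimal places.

Perimeter at t=0.479: 28.4435

Cross-section at t=0.479: each vertex is (1-t)·p0[i] + t·p1[i].
  v1: (1-0.479)·(3.54,1.47) + 0.479·(3.68,0.17) = (3.6071,0.8473)
  v2: (1-0.479)·(-0.52,3.31) + 0.479·(-2.27,4.25) = (-1.3582,3.7603)
  v3: (1-0.479)·(-3.79,-1.26) + 0.479·(-7.81,-4.06) = (-5.7156,-2.6012)
  v4: (1-0.479)·(-0.16,-2.21) + 0.479·(-1.88,-9.67) = (-0.9839,-5.7833)
  v5: (1-0.479)·(3.11,-2.37) + 0.479·(3.24,-5.36) = (3.1723,-3.8022)
Perimeter = Σ |v_{i+1} − v_i|:
  edge 1→2: √(-4.9653² + 2.9130²) = 5.7567 (running 5.7567)
  edge 2→3: √(-4.3573² + -6.3615²) = 7.7107 (running 13.4674)
  edge 3→4: √(4.7317² + -3.1821²) = 5.7022 (running 19.1696)
  edge 4→5: √(4.1562² + 1.9811²) = 4.6042 (running 23.7737)
  edge 5→1: √(0.4348² + 4.6495²) = 4.6698 (running 28.4435)
Perimeter = 28.4435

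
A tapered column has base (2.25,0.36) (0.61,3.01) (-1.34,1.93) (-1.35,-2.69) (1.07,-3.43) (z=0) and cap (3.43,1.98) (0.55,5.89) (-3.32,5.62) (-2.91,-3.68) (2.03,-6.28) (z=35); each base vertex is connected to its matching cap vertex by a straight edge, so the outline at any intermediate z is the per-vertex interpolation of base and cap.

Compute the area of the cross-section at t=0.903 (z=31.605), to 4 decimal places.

Cross-section at t=0.903: each vertex is (1-t)·p0[i] + t·p1[i].
  v1: (1-0.903)·(2.25,0.36) + 0.903·(3.43,1.98) = (3.3155,1.8229)
  v2: (1-0.903)·(0.61,3.01) + 0.903·(0.55,5.89) = (0.5558,5.6106)
  v3: (1-0.903)·(-1.34,1.93) + 0.903·(-3.32,5.62) = (-3.1279,5.2621)
  v4: (1-0.903)·(-1.35,-2.69) + 0.903·(-2.91,-3.68) = (-2.7587,-3.5840)
  v5: (1-0.903)·(1.07,-3.43) + 0.903·(2.03,-6.28) = (1.9369,-6.0035)
Shoelace sum Σ(x_i·y_{i+1} − x_{i+1}·y_i):
  i=1: 3.3155·5.6106 − 0.5558·1.8229 = +17.5891 (running +17.5891)
  i=2: 0.5558·5.2621 − -3.1279·5.6106 = +20.4745 (running +38.0636)
  i=3: -3.1279·-3.5840 − -2.7587·5.2621 = +25.7268 (running +63.7904)
  i=4: -2.7587·-6.0035 − 1.9369·-3.5840 = +23.5036 (running +87.2940)
  i=5: 1.9369·1.8229 − 3.3155·-6.0035 = +23.4357 (running +110.7297)
Area = |Σ|/2 = |110.7297|/2 = 55.3649

Area at t=0.903: 55.3649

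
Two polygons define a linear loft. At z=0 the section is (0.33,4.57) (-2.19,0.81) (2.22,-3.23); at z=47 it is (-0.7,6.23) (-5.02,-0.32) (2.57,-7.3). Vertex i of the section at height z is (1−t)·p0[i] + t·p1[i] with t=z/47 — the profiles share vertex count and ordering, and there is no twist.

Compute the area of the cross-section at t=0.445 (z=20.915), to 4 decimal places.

Cross-section at t=0.445: each vertex is (1-t)·p0[i] + t·p1[i].
  v1: (1-0.445)·(0.33,4.57) + 0.445·(-0.7,6.23) = (-0.1284,5.3087)
  v2: (1-0.445)·(-2.19,0.81) + 0.445·(-5.02,-0.32) = (-3.4493,0.3072)
  v3: (1-0.445)·(2.22,-3.23) + 0.445·(2.57,-7.3) = (2.3758,-5.0412)
Shoelace sum Σ(x_i·y_{i+1} − x_{i+1}·y_i):
  i=1: -0.1284·0.3072 − -3.4493·5.3087 = +18.2721 (running +18.2721)
  i=2: -3.4493·-5.0412 − 2.3758·0.3072 = +16.6590 (running +34.9311)
  i=3: 2.3758·5.3087 − -0.1284·-5.0412 = +11.9651 (running +46.8962)
Area = |Σ|/2 = |46.8962|/2 = 23.4481

Area at t=0.445: 23.4481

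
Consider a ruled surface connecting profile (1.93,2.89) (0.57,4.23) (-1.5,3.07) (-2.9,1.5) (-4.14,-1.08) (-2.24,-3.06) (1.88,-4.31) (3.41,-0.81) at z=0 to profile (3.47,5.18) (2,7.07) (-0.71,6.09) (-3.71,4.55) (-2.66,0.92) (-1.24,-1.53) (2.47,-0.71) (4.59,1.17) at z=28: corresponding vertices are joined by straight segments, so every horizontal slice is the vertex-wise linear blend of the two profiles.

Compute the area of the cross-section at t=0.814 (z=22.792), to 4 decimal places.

Area at t=0.814: 46.1418

Cross-section at t=0.814: each vertex is (1-t)·p0[i] + t·p1[i].
  v1: (1-0.814)·(1.93,2.89) + 0.814·(3.47,5.18) = (3.1836,4.7541)
  v2: (1-0.814)·(0.57,4.23) + 0.814·(2,7.07) = (1.7340,6.5418)
  v3: (1-0.814)·(-1.5,3.07) + 0.814·(-0.71,6.09) = (-0.8569,5.5283)
  v4: (1-0.814)·(-2.9,1.5) + 0.814·(-3.71,4.55) = (-3.5593,3.9827)
  v5: (1-0.814)·(-4.14,-1.08) + 0.814·(-2.66,0.92) = (-2.9353,0.5480)
  v6: (1-0.814)·(-2.24,-3.06) + 0.814·(-1.24,-1.53) = (-1.4260,-1.8146)
  v7: (1-0.814)·(1.88,-4.31) + 0.814·(2.47,-0.71) = (2.3603,-1.3796)
  v8: (1-0.814)·(3.41,-0.81) + 0.814·(4.59,1.17) = (4.3705,0.8017)
Shoelace sum Σ(x_i·y_{i+1} − x_{i+1}·y_i):
  i=1: 3.1836·6.5418 − 1.7340·4.7541 = +12.5825 (running +12.5825)
  i=2: 1.7340·5.5283 − -0.8569·6.5418 = +15.1920 (running +27.7745)
  i=3: -0.8569·3.9827 − -3.5593·5.5283 = +16.2641 (running +44.0386)
  i=4: -3.5593·0.5480 − -2.9353·3.9827 = +9.7398 (running +53.7784)
  i=5: -2.9353·-1.8146 − -1.4260·0.5480 = +6.1077 (running +59.8862)
  i=6: -1.4260·-1.3796 − 2.3603·-1.8146 = +6.2502 (running +66.1363)
  i=7: 2.3603·0.8017 − 4.3705·-1.3796 = +7.9218 (running +74.0582)
  i=8: 4.3705·4.7541 − 3.1836·0.8017 = +18.2254 (running +92.2836)
Area = |Σ|/2 = |92.2836|/2 = 46.1418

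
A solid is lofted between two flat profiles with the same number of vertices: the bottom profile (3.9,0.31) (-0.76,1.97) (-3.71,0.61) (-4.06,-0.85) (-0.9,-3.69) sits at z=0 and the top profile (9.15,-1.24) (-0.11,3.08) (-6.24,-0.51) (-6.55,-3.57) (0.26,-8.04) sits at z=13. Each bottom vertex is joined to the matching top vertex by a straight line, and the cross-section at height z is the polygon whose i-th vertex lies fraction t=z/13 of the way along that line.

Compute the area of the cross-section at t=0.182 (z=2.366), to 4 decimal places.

Area at t=0.182: 33.9231

Cross-section at t=0.182: each vertex is (1-t)·p0[i] + t·p1[i].
  v1: (1-0.182)·(3.9,0.31) + 0.182·(9.15,-1.24) = (4.8555,0.0279)
  v2: (1-0.182)·(-0.76,1.97) + 0.182·(-0.11,3.08) = (-0.6417,2.1720)
  v3: (1-0.182)·(-3.71,0.61) + 0.182·(-6.24,-0.51) = (-4.1705,0.4062)
  v4: (1-0.182)·(-4.06,-0.85) + 0.182·(-6.55,-3.57) = (-4.5132,-1.3450)
  v5: (1-0.182)·(-0.9,-3.69) + 0.182·(0.26,-8.04) = (-0.6889,-4.4817)
Shoelace sum Σ(x_i·y_{i+1} − x_{i+1}·y_i):
  i=1: 4.8555·2.1720 − -0.6417·0.0279 = +10.5641 (running +10.5641)
  i=2: -0.6417·0.4062 − -4.1705·2.1720 = +8.7977 (running +19.3618)
  i=3: -4.1705·-1.3450 − -4.5132·0.4062 = +7.4425 (running +26.8043)
  i=4: -4.5132·-4.4817 − -0.6889·-1.3450 = +19.3001 (running +46.1045)
  i=5: -0.6889·0.0279 − 4.8555·-4.4817 = +21.7417 (running +67.8462)
Area = |Σ|/2 = |67.8462|/2 = 33.9231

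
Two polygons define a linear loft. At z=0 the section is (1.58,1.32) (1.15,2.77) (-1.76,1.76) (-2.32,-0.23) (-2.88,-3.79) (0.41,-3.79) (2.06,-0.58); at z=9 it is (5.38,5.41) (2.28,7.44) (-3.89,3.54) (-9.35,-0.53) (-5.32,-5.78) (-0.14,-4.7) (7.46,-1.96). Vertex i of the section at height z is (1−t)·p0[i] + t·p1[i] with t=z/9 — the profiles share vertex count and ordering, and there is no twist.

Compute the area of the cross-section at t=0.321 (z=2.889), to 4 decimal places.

Cross-section at t=0.321: each vertex is (1-t)·p0[i] + t·p1[i].
  v1: (1-0.321)·(1.58,1.32) + 0.321·(5.38,5.41) = (2.7998,2.6329)
  v2: (1-0.321)·(1.15,2.77) + 0.321·(2.28,7.44) = (1.5127,4.2691)
  v3: (1-0.321)·(-1.76,1.76) + 0.321·(-3.89,3.54) = (-2.4437,2.3314)
  v4: (1-0.321)·(-2.32,-0.23) + 0.321·(-9.35,-0.53) = (-4.5766,-0.3263)
  v5: (1-0.321)·(-2.88,-3.79) + 0.321·(-5.32,-5.78) = (-3.6632,-4.4288)
  v6: (1-0.321)·(0.41,-3.79) + 0.321·(-0.14,-4.7) = (0.2335,-4.0821)
  v7: (1-0.321)·(2.06,-0.58) + 0.321·(7.46,-1.96) = (3.7934,-1.0230)
Shoelace sum Σ(x_i·y_{i+1} − x_{i+1}·y_i):
  i=1: 2.7998·4.2691 − 1.5127·2.6329 = +7.9697 (running +7.9697)
  i=2: 1.5127·2.3314 − -2.4437·4.2691 = +13.9592 (running +21.9289)
  i=3: -2.4437·-0.3263 − -4.5766·2.3314 = +11.4673 (running +33.3961)
  i=4: -4.5766·-4.4288 − -3.6632·-0.3263 = +19.0736 (running +52.4698)
  i=5: -3.6632·-4.0821 − 0.2335·-4.4288 = +15.9876 (running +68.4574)
  i=6: 0.2335·-1.0230 − 3.7934·-4.0821 = +15.2463 (running +83.7037)
  i=7: 3.7934·2.6329 − 2.7998·-1.0230 = +12.8517 (running +96.5554)
Area = |Σ|/2 = |96.5554|/2 = 48.2777

Area at t=0.321: 48.2777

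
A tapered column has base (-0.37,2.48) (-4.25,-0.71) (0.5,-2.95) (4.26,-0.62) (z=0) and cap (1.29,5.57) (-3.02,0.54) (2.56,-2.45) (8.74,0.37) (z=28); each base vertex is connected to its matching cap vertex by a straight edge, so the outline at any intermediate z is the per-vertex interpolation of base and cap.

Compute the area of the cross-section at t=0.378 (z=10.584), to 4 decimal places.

Cross-section at t=0.378: each vertex is (1-t)·p0[i] + t·p1[i].
  v1: (1-0.378)·(-0.37,2.48) + 0.378·(1.29,5.57) = (0.2575,3.6480)
  v2: (1-0.378)·(-4.25,-0.71) + 0.378·(-3.02,0.54) = (-3.7851,-0.2375)
  v3: (1-0.378)·(0.5,-2.95) + 0.378·(2.56,-2.45) = (1.2787,-2.7610)
  v4: (1-0.378)·(4.26,-0.62) + 0.378·(8.74,0.37) = (5.9534,-0.2458)
Shoelace sum Σ(x_i·y_{i+1} − x_{i+1}·y_i):
  i=1: 0.2575·-0.2375 − -3.7851·3.6480 = +13.7468 (running +13.7468)
  i=2: -3.7851·-2.7610 − 1.2787·-0.2375 = +10.7542 (running +24.5011)
  i=3: 1.2787·-0.2458 − 5.9534·-2.7610 = +16.1232 (running +40.6242)
  i=4: 5.9534·3.6480 − 0.2575·-0.2458 = +21.7816 (running +62.4058)
Area = |Σ|/2 = |62.4058|/2 = 31.2029

Area at t=0.378: 31.2029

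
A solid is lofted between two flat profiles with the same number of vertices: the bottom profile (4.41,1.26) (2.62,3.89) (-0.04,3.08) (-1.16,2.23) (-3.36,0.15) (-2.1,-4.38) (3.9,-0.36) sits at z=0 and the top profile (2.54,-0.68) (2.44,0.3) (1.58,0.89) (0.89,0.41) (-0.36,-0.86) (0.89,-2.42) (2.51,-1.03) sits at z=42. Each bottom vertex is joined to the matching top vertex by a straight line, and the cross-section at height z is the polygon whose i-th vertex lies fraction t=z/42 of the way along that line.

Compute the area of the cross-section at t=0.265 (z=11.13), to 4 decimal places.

Area at t=0.265: 25.2360

Cross-section at t=0.265: each vertex is (1-t)·p0[i] + t·p1[i].
  v1: (1-0.265)·(4.41,1.26) + 0.265·(2.54,-0.68) = (3.9145,0.7459)
  v2: (1-0.265)·(2.62,3.89) + 0.265·(2.44,0.3) = (2.5723,2.9386)
  v3: (1-0.265)·(-0.04,3.08) + 0.265·(1.58,0.89) = (0.3893,2.4996)
  v4: (1-0.265)·(-1.16,2.23) + 0.265·(0.89,0.41) = (-0.6167,1.7477)
  v5: (1-0.265)·(-3.36,0.15) + 0.265·(-0.36,-0.86) = (-2.5650,-0.1177)
  v6: (1-0.265)·(-2.1,-4.38) + 0.265·(0.89,-2.42) = (-1.3077,-3.8606)
  v7: (1-0.265)·(3.9,-0.36) + 0.265·(2.51,-1.03) = (3.5316,-0.5375)
Shoelace sum Σ(x_i·y_{i+1} − x_{i+1}·y_i):
  i=1: 3.9145·2.9386 − 2.5723·0.7459 = +9.5845 (running +9.5845)
  i=2: 2.5723·2.4996 − 0.3893·2.9386 = +5.2858 (running +14.8704)
  i=3: 0.3893·1.7477 − -0.6167·2.4996 = +2.2220 (running +17.0924)
  i=4: -0.6167·-0.1177 − -2.5650·1.7477 = +4.5554 (running +21.6478)
  i=5: -2.5650·-3.8606 − -1.3077·-0.1177 = +9.7486 (running +31.3964)
  i=6: -1.3077·-0.5375 − 3.5316·-3.8606 = +14.3372 (running +45.7336)
  i=7: 3.5316·0.7459 − 3.9145·-0.5375 = +4.7385 (running +50.4721)
Area = |Σ|/2 = |50.4721|/2 = 25.2360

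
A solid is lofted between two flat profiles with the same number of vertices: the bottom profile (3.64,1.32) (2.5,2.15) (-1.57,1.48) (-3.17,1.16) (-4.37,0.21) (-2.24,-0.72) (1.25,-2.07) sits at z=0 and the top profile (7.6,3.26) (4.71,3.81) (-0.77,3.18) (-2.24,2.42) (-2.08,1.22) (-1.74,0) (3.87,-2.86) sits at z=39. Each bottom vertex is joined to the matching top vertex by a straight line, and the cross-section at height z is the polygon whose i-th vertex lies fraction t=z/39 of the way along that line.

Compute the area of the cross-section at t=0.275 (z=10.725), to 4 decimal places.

Cross-section at t=0.275: each vertex is (1-t)·p0[i] + t·p1[i].
  v1: (1-0.275)·(3.64,1.32) + 0.275·(7.6,3.26) = (4.7290,1.8535)
  v2: (1-0.275)·(2.5,2.15) + 0.275·(4.71,3.81) = (3.1078,2.6065)
  v3: (1-0.275)·(-1.57,1.48) + 0.275·(-0.77,3.18) = (-1.3500,1.9475)
  v4: (1-0.275)·(-3.17,1.16) + 0.275·(-2.24,2.42) = (-2.9143,1.5065)
  v5: (1-0.275)·(-4.37,0.21) + 0.275·(-2.08,1.22) = (-3.7403,0.4878)
  v6: (1-0.275)·(-2.24,-0.72) + 0.275·(-1.74,0) = (-2.1025,-0.5220)
  v7: (1-0.275)·(1.25,-2.07) + 0.275·(3.87,-2.86) = (1.9705,-2.2872)
Shoelace sum Σ(x_i·y_{i+1} − x_{i+1}·y_i):
  i=1: 4.7290·2.6065 − 3.1078·1.8535 = +6.5659 (running +6.5659)
  i=2: 3.1078·1.9475 − -1.3500·2.6065 = +9.5711 (running +16.1370)
  i=3: -1.3500·1.5065 − -2.9143·1.9475 = +3.6417 (running +19.7788)
  i=4: -2.9143·0.4878 − -3.7403·1.5065 = +4.2133 (running +23.9920)
  i=5: -3.7403·-0.5220 − -2.1025·0.4878 = +2.9779 (running +26.9699)
  i=6: -2.1025·-2.2872 − 1.9705·-0.5220 = +5.8375 (running +32.8075)
  i=7: 1.9705·1.8535 − 4.7290·-2.2872 = +14.4687 (running +47.2762)
Area = |Σ|/2 = |47.2762|/2 = 23.6381

Area at t=0.275: 23.6381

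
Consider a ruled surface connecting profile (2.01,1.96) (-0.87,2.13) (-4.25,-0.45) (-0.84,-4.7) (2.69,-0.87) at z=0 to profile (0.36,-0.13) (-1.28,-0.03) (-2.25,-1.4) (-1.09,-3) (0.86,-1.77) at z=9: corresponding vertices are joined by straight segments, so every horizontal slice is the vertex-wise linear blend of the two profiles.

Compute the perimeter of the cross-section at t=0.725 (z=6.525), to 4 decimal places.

Perimeter at t=0.725: 12.3937

Cross-section at t=0.725: each vertex is (1-t)·p0[i] + t·p1[i].
  v1: (1-0.725)·(2.01,1.96) + 0.725·(0.36,-0.13) = (0.8137,0.4448)
  v2: (1-0.725)·(-0.87,2.13) + 0.725·(-1.28,-0.03) = (-1.1672,0.5640)
  v3: (1-0.725)·(-4.25,-0.45) + 0.725·(-2.25,-1.4) = (-2.8000,-1.1387)
  v4: (1-0.725)·(-0.84,-4.7) + 0.725·(-1.09,-3) = (-1.0212,-3.4675)
  v5: (1-0.725)·(2.69,-0.87) + 0.725·(0.86,-1.77) = (1.3632,-1.5225)
Perimeter = Σ |v_{i+1} − v_i|:
  edge 1→2: √(-1.9810² + 0.1192²) = 1.9846 (running 1.9846)
  edge 2→3: √(-1.6327² + -1.7027²) = 2.3591 (running 4.3437)
  edge 3→4: √(1.7787² + -2.3288²) = 2.9304 (running 7.2740)
  edge 4→5: √(2.3845² + 1.9450²) = 3.0772 (running 10.3512)
  edge 5→1: √(-0.5495² + 1.9672²) = 2.0426 (running 12.3937)
Perimeter = 12.3937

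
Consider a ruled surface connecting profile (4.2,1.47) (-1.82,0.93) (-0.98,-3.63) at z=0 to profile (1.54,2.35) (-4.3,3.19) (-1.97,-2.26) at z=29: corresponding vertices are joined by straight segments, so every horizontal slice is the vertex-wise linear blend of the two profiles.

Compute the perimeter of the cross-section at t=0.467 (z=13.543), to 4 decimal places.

Cross-section at t=0.467: each vertex is (1-t)·p0[i] + t·p1[i].
  v1: (1-0.467)·(4.2,1.47) + 0.467·(1.54,2.35) = (2.9578,1.8810)
  v2: (1-0.467)·(-1.82,0.93) + 0.467·(-4.3,3.19) = (-2.9782,1.9854)
  v3: (1-0.467)·(-0.98,-3.63) + 0.467·(-1.97,-2.26) = (-1.4423,-2.9902)
Perimeter = Σ |v_{i+1} − v_i|:
  edge 1→2: √(-5.9359² + 0.1045²) = 5.9369 (running 5.9369)
  edge 2→3: √(1.5358² + -4.9756²) = 5.2073 (running 11.1441)
  edge 3→1: √(4.4001² + 4.8712²) = 6.5642 (running 17.7084)
Perimeter = 17.7084

Perimeter at t=0.467: 17.7084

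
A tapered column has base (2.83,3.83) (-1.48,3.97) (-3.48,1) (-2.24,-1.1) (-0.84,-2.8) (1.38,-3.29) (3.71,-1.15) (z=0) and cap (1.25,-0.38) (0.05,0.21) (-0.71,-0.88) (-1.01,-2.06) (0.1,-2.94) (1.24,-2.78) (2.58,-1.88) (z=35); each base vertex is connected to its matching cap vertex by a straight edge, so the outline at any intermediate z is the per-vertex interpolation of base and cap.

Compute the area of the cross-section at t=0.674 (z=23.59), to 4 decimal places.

Area at t=0.674: 14.1546

Cross-section at t=0.674: each vertex is (1-t)·p0[i] + t·p1[i].
  v1: (1-0.674)·(2.83,3.83) + 0.674·(1.25,-0.38) = (1.7651,0.9925)
  v2: (1-0.674)·(-1.48,3.97) + 0.674·(0.05,0.21) = (-0.4488,1.4358)
  v3: (1-0.674)·(-3.48,1) + 0.674·(-0.71,-0.88) = (-1.6130,-0.2671)
  v4: (1-0.674)·(-2.24,-1.1) + 0.674·(-1.01,-2.06) = (-1.4110,-1.7470)
  v5: (1-0.674)·(-0.84,-2.8) + 0.674·(0.1,-2.94) = (-0.2064,-2.8944)
  v6: (1-0.674)·(1.38,-3.29) + 0.674·(1.24,-2.78) = (1.2856,-2.9463)
  v7: (1-0.674)·(3.71,-1.15) + 0.674·(2.58,-1.88) = (2.9484,-1.6420)
Shoelace sum Σ(x_i·y_{i+1} − x_{i+1}·y_i):
  i=1: 1.7651·1.4358 − -0.4488·0.9925 = +2.9796 (running +2.9796)
  i=2: -0.4488·-0.2671 − -1.6130·1.4358 = +2.4358 (running +5.4154)
  i=3: -1.6130·-1.7470 − -1.4110·-0.2671 = +2.4411 (running +7.8565)
  i=4: -1.4110·-2.8944 − -0.2064·-1.7470 = +3.7232 (running +11.5797)
  i=5: -0.2064·-2.9463 − 1.2856·-2.8944 = +4.3293 (running +15.9091)
  i=6: 1.2856·-1.6420 − 2.9484·-2.9463 = +6.5756 (running +22.4847)
  i=7: 2.9484·0.9925 − 1.7651·-1.6420 = +5.8244 (running +28.3092)
Area = |Σ|/2 = |28.3092|/2 = 14.1546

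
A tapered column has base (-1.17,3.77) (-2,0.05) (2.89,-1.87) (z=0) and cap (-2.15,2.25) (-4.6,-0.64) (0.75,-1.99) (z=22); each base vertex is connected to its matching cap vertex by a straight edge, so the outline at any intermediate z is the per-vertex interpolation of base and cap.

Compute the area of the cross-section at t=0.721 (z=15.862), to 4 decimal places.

Cross-section at t=0.721: each vertex is (1-t)·p0[i] + t·p1[i].
  v1: (1-0.721)·(-1.17,3.77) + 0.721·(-2.15,2.25) = (-1.8766,2.6741)
  v2: (1-0.721)·(-2,0.05) + 0.721·(-4.6,-0.64) = (-3.8746,-0.4475)
  v3: (1-0.721)·(2.89,-1.87) + 0.721·(0.75,-1.99) = (1.3471,-1.9565)
Shoelace sum Σ(x_i·y_{i+1} − x_{i+1}·y_i):
  i=1: -1.8766·-0.4475 − -3.8746·2.6741 = +11.2007 (running +11.2007)
  i=2: -3.8746·-1.9565 − 1.3471·-0.4475 = +8.1835 (running +19.3843)
  i=3: 1.3471·2.6741 − -1.8766·-1.9565 = -0.0694 (running +19.3148)
Area = |Σ|/2 = |19.3148|/2 = 9.6574

Area at t=0.721: 9.6574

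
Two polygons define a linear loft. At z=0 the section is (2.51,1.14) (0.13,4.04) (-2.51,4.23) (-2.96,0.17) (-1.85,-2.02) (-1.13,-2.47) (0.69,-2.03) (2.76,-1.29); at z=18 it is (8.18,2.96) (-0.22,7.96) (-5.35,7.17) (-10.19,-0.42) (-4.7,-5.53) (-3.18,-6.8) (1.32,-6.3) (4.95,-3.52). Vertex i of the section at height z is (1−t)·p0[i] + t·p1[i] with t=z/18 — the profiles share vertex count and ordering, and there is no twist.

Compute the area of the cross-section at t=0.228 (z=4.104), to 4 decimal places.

Area at t=0.228: 51.0398

Cross-section at t=0.228: each vertex is (1-t)·p0[i] + t·p1[i].
  v1: (1-0.228)·(2.51,1.14) + 0.228·(8.18,2.96) = (3.8028,1.5550)
  v2: (1-0.228)·(0.13,4.04) + 0.228·(-0.22,7.96) = (0.0502,4.9338)
  v3: (1-0.228)·(-2.51,4.23) + 0.228·(-5.35,7.17) = (-3.1575,4.9003)
  v4: (1-0.228)·(-2.96,0.17) + 0.228·(-10.19,-0.42) = (-4.6084,0.0355)
  v5: (1-0.228)·(-1.85,-2.02) + 0.228·(-4.7,-5.53) = (-2.4998,-2.8203)
  v6: (1-0.228)·(-1.13,-2.47) + 0.228·(-3.18,-6.8) = (-1.5974,-3.4572)
  v7: (1-0.228)·(0.69,-2.03) + 0.228·(1.32,-6.3) = (0.8336,-3.0036)
  v8: (1-0.228)·(2.76,-1.29) + 0.228·(4.95,-3.52) = (3.2593,-1.7984)
Shoelace sum Σ(x_i·y_{i+1} − x_{i+1}·y_i):
  i=1: 3.8028·4.9338 − 0.0502·1.5550 = +18.6838 (running +18.6838)
  i=2: 0.0502·4.9003 − -3.1575·4.9338 = +15.8244 (running +34.5083)
  i=3: -3.1575·0.0355 − -4.6084·4.9003 = +22.4708 (running +56.9791)
  i=4: -4.6084·-2.8203 − -2.4998·0.0355 = +13.0858 (running +70.0649)
  i=5: -2.4998·-3.4572 − -1.5974·-2.8203 = +4.1373 (running +74.2022)
  i=6: -1.5974·-3.0036 − 0.8336·-3.4572 = +7.6800 (running +81.8821)
  i=7: 0.8336·-1.7984 − 3.2593·-3.0036 = +8.2903 (running +90.1725)
  i=8: 3.2593·1.5550 − 3.8028·-1.7984 = +11.9071 (running +102.0796)
Area = |Σ|/2 = |102.0796|/2 = 51.0398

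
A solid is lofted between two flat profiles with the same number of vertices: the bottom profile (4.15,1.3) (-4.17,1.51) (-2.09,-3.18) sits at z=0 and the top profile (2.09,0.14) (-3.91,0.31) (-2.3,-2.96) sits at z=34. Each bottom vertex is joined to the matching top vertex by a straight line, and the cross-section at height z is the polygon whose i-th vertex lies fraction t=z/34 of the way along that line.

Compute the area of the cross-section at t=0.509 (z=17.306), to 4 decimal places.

Area at t=0.509: 13.9867

Cross-section at t=0.509: each vertex is (1-t)·p0[i] + t·p1[i].
  v1: (1-0.509)·(4.15,1.3) + 0.509·(2.09,0.14) = (3.1015,0.7096)
  v2: (1-0.509)·(-4.17,1.51) + 0.509·(-3.91,0.31) = (-4.0377,0.8992)
  v3: (1-0.509)·(-2.09,-3.18) + 0.509·(-2.3,-2.96) = (-2.1969,-3.0680)
Shoelace sum Σ(x_i·y_{i+1} − x_{i+1}·y_i):
  i=1: 3.1015·0.8992 − -4.0377·0.7096 = +5.6538 (running +5.6538)
  i=2: -4.0377·-3.0680 − -2.1969·0.8992 = +14.3631 (running +20.0169)
  i=3: -2.1969·0.7096 − 3.1015·-3.0680 = +7.9565 (running +27.9734)
Area = |Σ|/2 = |27.9734|/2 = 13.9867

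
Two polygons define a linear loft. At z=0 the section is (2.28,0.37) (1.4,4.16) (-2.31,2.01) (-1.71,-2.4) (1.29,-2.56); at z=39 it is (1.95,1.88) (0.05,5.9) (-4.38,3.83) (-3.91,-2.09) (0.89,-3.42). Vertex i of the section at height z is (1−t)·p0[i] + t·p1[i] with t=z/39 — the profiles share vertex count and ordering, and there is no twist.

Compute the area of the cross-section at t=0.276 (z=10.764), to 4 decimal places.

Area at t=0.276: 27.0268

Cross-section at t=0.276: each vertex is (1-t)·p0[i] + t·p1[i].
  v1: (1-0.276)·(2.28,0.37) + 0.276·(1.95,1.88) = (2.1889,0.7868)
  v2: (1-0.276)·(1.4,4.16) + 0.276·(0.05,5.9) = (1.0274,4.6402)
  v3: (1-0.276)·(-2.31,2.01) + 0.276·(-4.38,3.83) = (-2.8813,2.5123)
  v4: (1-0.276)·(-1.71,-2.4) + 0.276·(-3.91,-2.09) = (-2.3172,-2.3144)
  v5: (1-0.276)·(1.29,-2.56) + 0.276·(0.89,-3.42) = (1.1796,-2.7974)
Shoelace sum Σ(x_i·y_{i+1} − x_{i+1}·y_i):
  i=1: 2.1889·4.6402 − 1.0274·0.7868 = +9.3488 (running +9.3488)
  i=2: 1.0274·2.5123 − -2.8813·4.6402 = +15.9512 (running +25.3000)
  i=3: -2.8813·-2.3144 − -2.3172·2.5123 = +12.4902 (running +37.7902)
  i=4: -2.3172·-2.7974 − 1.1796·-2.3144 = +9.2122 (running +47.0023)
  i=5: 1.1796·0.7868 − 2.1889·-2.7974 = +7.0513 (running +54.0536)
Area = |Σ|/2 = |54.0536|/2 = 27.0268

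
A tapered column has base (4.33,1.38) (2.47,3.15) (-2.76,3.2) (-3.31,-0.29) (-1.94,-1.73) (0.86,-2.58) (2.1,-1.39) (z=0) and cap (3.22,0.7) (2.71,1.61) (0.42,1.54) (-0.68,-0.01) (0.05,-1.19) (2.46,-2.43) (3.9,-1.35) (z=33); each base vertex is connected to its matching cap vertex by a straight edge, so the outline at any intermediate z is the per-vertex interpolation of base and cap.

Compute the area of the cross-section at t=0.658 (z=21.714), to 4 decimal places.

Cross-section at t=0.658: each vertex is (1-t)·p0[i] + t·p1[i].
  v1: (1-0.658)·(4.33,1.38) + 0.658·(3.22,0.7) = (3.5996,0.9326)
  v2: (1-0.658)·(2.47,3.15) + 0.658·(2.71,1.61) = (2.6279,2.1367)
  v3: (1-0.658)·(-2.76,3.2) + 0.658·(0.42,1.54) = (-0.6676,2.1077)
  v4: (1-0.658)·(-3.31,-0.29) + 0.658·(-0.68,-0.01) = (-1.5795,-0.1058)
  v5: (1-0.658)·(-1.94,-1.73) + 0.658·(0.05,-1.19) = (-0.6306,-1.3747)
  v6: (1-0.658)·(0.86,-2.58) + 0.658·(2.46,-2.43) = (1.9128,-2.4813)
  v7: (1-0.658)·(2.1,-1.39) + 0.658·(3.9,-1.35) = (3.2844,-1.3637)
Shoelace sum Σ(x_i·y_{i+1} − x_{i+1}·y_i):
  i=1: 3.5996·2.1367 − 2.6279·0.9326 = +5.2405 (running +5.2405)
  i=2: 2.6279·2.1077 − -0.6676·2.1367 = +6.9653 (running +12.2058)
  i=3: -0.6676·-0.1058 − -1.5795·2.1077 = +3.3997 (running +15.6055)
  i=4: -1.5795·-1.3747 − -0.6306·-0.1058 = +2.1046 (running +17.7100)
  i=5: -0.6306·-2.4813 − 1.9128·-1.3747 = +4.1941 (running +21.9042)
  i=6: 1.9128·-1.3637 − 3.2844·-2.4813 = +5.5411 (running +27.4453)
  i=7: 3.2844·0.9326 − 3.5996·-1.3637 = +7.9716 (running +35.4170)
Area = |Σ|/2 = |35.4170|/2 = 17.7085

Area at t=0.658: 17.7085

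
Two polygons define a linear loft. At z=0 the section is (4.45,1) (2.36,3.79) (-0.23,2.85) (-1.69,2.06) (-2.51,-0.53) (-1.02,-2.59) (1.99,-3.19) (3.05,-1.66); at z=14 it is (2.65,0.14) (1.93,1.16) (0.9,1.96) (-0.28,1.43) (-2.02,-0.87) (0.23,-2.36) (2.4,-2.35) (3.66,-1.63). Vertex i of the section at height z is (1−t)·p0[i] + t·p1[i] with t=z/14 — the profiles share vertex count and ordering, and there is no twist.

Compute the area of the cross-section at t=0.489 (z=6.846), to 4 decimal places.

Cross-section at t=0.489: each vertex is (1-t)·p0[i] + t·p1[i].
  v1: (1-0.489)·(4.45,1) + 0.489·(2.65,0.14) = (3.5698,0.5795)
  v2: (1-0.489)·(2.36,3.79) + 0.489·(1.93,1.16) = (2.1497,2.5039)
  v3: (1-0.489)·(-0.23,2.85) + 0.489·(0.9,1.96) = (0.3226,2.4148)
  v4: (1-0.489)·(-1.69,2.06) + 0.489·(-0.28,1.43) = (-1.0005,1.7519)
  v5: (1-0.489)·(-2.51,-0.53) + 0.489·(-2.02,-0.87) = (-2.2704,-0.6963)
  v6: (1-0.489)·(-1.02,-2.59) + 0.489·(0.23,-2.36) = (-0.4088,-2.4775)
  v7: (1-0.489)·(1.99,-3.19) + 0.489·(2.4,-2.35) = (2.1905,-2.7792)
  v8: (1-0.489)·(3.05,-1.66) + 0.489·(3.66,-1.63) = (3.3483,-1.6453)
Shoelace sum Σ(x_i·y_{i+1} − x_{i+1}·y_i):
  i=1: 3.5698·2.5039 − 2.1497·0.5795 = +7.6928 (running +7.6928)
  i=2: 2.1497·2.4148 − 0.3226·2.5039 = +4.3835 (running +12.0763)
  i=3: 0.3226·1.7519 − -1.0005·2.4148 = +2.9811 (running +15.0574)
  i=4: -1.0005·-0.6963 − -2.2704·1.7519 = +4.6742 (running +19.7316)
  i=5: -2.2704·-2.4775 − -0.4088·-0.6963 = +5.3404 (running +25.0720)
  i=6: -0.4088·-2.7792 − 2.1905·-2.4775 = +6.5630 (running +31.6350)
  i=7: 2.1905·-1.6453 − 3.3483·-2.7792 = +5.7016 (running +37.3366)
  i=8: 3.3483·0.5795 − 3.5698·-1.6453 = +7.8137 (running +45.1503)
Area = |Σ|/2 = |45.1503|/2 = 22.5752

Area at t=0.489: 22.5752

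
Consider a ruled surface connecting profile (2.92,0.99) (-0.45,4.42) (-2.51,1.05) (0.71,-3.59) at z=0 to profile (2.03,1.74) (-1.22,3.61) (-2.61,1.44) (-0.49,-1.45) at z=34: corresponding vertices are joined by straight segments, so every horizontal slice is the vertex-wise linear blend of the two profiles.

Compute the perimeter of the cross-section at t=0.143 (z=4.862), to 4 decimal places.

Perimeter at t=0.143: 18.6727

Cross-section at t=0.143: each vertex is (1-t)·p0[i] + t·p1[i].
  v1: (1-0.143)·(2.92,0.99) + 0.143·(2.03,1.74) = (2.7927,1.0973)
  v2: (1-0.143)·(-0.45,4.42) + 0.143·(-1.22,3.61) = (-0.5601,4.3042)
  v3: (1-0.143)·(-2.51,1.05) + 0.143·(-2.61,1.44) = (-2.5243,1.1058)
  v4: (1-0.143)·(0.71,-3.59) + 0.143·(-0.49,-1.45) = (0.5384,-3.2840)
Perimeter = Σ |v_{i+1} − v_i|:
  edge 1→2: √(-3.3528² + 3.2069²) = 4.6396 (running 4.6396)
  edge 2→3: √(-1.9642² + -3.1984²) = 3.7534 (running 8.3930)
  edge 3→4: √(3.0627² + -4.3897²) = 5.3526 (running 13.7455)
  edge 4→1: √(2.2543² + 4.3812²) = 4.9272 (running 18.6727)
Perimeter = 18.6727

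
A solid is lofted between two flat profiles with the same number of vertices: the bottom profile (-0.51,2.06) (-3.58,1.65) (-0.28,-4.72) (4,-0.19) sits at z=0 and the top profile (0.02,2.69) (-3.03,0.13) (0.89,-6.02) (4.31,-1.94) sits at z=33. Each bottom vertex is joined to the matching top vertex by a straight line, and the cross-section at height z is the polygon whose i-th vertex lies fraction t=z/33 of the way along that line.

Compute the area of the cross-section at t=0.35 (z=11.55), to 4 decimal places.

Cross-section at t=0.35: each vertex is (1-t)·p0[i] + t·p1[i].
  v1: (1-0.35)·(-0.51,2.06) + 0.35·(0.02,2.69) = (-0.3245,2.2805)
  v2: (1-0.35)·(-3.58,1.65) + 0.35·(-3.03,0.13) = (-3.3875,1.1180)
  v3: (1-0.35)·(-0.28,-4.72) + 0.35·(0.89,-6.02) = (0.1295,-5.1750)
  v4: (1-0.35)·(4,-0.19) + 0.35·(4.31,-1.94) = (4.1085,-0.8025)
Shoelace sum Σ(x_i·y_{i+1} − x_{i+1}·y_i):
  i=1: -0.3245·1.1180 − -3.3875·2.2805 = +7.3624 (running +7.3624)
  i=2: -3.3875·-5.1750 − 0.1295·1.1180 = +17.3855 (running +24.7479)
  i=3: 0.1295·-0.8025 − 4.1085·-5.1750 = +21.1576 (running +45.9055)
  i=4: 4.1085·2.2805 − -0.3245·-0.8025 = +9.1090 (running +55.0145)
Area = |Σ|/2 = |55.0145|/2 = 27.5073

Area at t=0.35: 27.5073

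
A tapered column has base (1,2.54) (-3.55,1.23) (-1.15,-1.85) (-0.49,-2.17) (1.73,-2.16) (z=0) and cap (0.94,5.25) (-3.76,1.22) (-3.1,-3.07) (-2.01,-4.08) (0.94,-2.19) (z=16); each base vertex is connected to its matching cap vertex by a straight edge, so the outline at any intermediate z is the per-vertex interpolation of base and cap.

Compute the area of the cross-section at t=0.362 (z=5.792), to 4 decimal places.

Cross-section at t=0.362: each vertex is (1-t)·p0[i] + t·p1[i].
  v1: (1-0.362)·(1,2.54) + 0.362·(0.94,5.25) = (0.9783,3.5210)
  v2: (1-0.362)·(-3.55,1.23) + 0.362·(-3.76,1.22) = (-3.6260,1.2264)
  v3: (1-0.362)·(-1.15,-1.85) + 0.362·(-3.1,-3.07) = (-1.8559,-2.2916)
  v4: (1-0.362)·(-0.49,-2.17) + 0.362·(-2.01,-4.08) = (-1.0402,-2.8614)
  v5: (1-0.362)·(1.73,-2.16) + 0.362·(0.94,-2.19) = (1.4440,-2.1709)
Shoelace sum Σ(x_i·y_{i+1} − x_{i+1}·y_i):
  i=1: 0.9783·1.2264 − -3.6260·3.5210 = +13.9670 (running +13.9670)
  i=2: -3.6260·-2.2916 − -1.8559·1.2264 = +10.5856 (running +24.5526)
  i=3: -1.8559·-2.8614 − -1.0402·-2.2916 = +2.9267 (running +27.4793)
  i=4: -1.0402·-2.1709 − 1.4440·-2.8614 = +6.3902 (running +33.8694)
  i=5: 1.4440·3.5210 − 0.9783·-2.1709 = +7.2081 (running +41.0776)
Area = |Σ|/2 = |41.0776|/2 = 20.5388

Area at t=0.362: 20.5388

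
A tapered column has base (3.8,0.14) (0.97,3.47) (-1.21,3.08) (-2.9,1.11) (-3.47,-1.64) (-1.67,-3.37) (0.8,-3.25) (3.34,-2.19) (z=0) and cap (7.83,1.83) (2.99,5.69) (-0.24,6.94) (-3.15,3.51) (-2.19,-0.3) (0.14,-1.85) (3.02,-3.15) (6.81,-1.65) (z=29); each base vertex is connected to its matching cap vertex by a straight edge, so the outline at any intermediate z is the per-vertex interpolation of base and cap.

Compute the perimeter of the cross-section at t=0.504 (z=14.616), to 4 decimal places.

Perimeter at t=0.504: 26.6553

Cross-section at t=0.504: each vertex is (1-t)·p0[i] + t·p1[i].
  v1: (1-0.504)·(3.8,0.14) + 0.504·(7.83,1.83) = (5.8311,0.9918)
  v2: (1-0.504)·(0.97,3.47) + 0.504·(2.99,5.69) = (1.9881,4.5889)
  v3: (1-0.504)·(-1.21,3.08) + 0.504·(-0.24,6.94) = (-0.7211,5.0254)
  v4: (1-0.504)·(-2.9,1.11) + 0.504·(-3.15,3.51) = (-3.0260,2.3196)
  v5: (1-0.504)·(-3.47,-1.64) + 0.504·(-2.19,-0.3) = (-2.8249,-0.9646)
  v6: (1-0.504)·(-1.67,-3.37) + 0.504·(0.14,-1.85) = (-0.7578,-2.6039)
  v7: (1-0.504)·(0.8,-3.25) + 0.504·(3.02,-3.15) = (1.9189,-3.1996)
  v8: (1-0.504)·(3.34,-2.19) + 0.504·(6.81,-1.65) = (5.0889,-1.9178)
Perimeter = Σ |v_{i+1} − v_i|:
  edge 1→2: √(-3.8430² + 3.5971²) = 5.2639 (running 5.2639)
  edge 2→3: √(-2.7092² + 0.4366²) = 2.7441 (running 8.0080)
  edge 3→4: √(-2.3049² + -2.7058²) = 3.5544 (running 11.5624)
  edge 4→5: √(0.2011² + -3.2842²) = 3.2904 (running 14.8528)
  edge 5→6: √(2.0671² + -1.6393²) = 2.6382 (running 17.4911)
  edge 6→7: √(2.6766² + -0.5957²) = 2.7421 (running 20.2332)
  edge 7→8: √(3.1700² + 1.2818²) = 3.4193 (running 23.6525)
  edge 8→1: √(0.7422² + 2.9096²) = 3.0028 (running 26.6553)
Perimeter = 26.6553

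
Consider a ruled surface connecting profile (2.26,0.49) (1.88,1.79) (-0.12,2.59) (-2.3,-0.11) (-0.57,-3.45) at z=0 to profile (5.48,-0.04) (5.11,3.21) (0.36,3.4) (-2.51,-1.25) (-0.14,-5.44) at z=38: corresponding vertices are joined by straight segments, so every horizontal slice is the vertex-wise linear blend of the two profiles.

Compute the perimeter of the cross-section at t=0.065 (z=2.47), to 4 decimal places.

Perimeter at t=0.065: 16.2456

Cross-section at t=0.065: each vertex is (1-t)·p0[i] + t·p1[i].
  v1: (1-0.065)·(2.26,0.49) + 0.065·(5.48,-0.04) = (2.4693,0.4556)
  v2: (1-0.065)·(1.88,1.79) + 0.065·(5.11,3.21) = (2.0899,1.8823)
  v3: (1-0.065)·(-0.12,2.59) + 0.065·(0.36,3.4) = (-0.0888,2.6427)
  v4: (1-0.065)·(-2.3,-0.11) + 0.065·(-2.51,-1.25) = (-2.3136,-0.1841)
  v5: (1-0.065)·(-0.57,-3.45) + 0.065·(-0.14,-5.44) = (-0.5421,-3.5794)
Perimeter = Σ |v_{i+1} − v_i|:
  edge 1→2: √(-0.3793² + 1.4268²) = 1.4763 (running 1.4763)
  edge 2→3: √(-2.1787² + 0.7604²) = 2.3076 (running 3.7839)
  edge 3→4: √(-2.2248² + -2.8268²) = 3.5973 (running 7.3812)
  edge 4→5: √(1.7716² + -3.3953²) = 3.8297 (running 11.2109)
  edge 5→1: √(3.0113² + 4.0349²) = 5.0347 (running 16.2456)
Perimeter = 16.2456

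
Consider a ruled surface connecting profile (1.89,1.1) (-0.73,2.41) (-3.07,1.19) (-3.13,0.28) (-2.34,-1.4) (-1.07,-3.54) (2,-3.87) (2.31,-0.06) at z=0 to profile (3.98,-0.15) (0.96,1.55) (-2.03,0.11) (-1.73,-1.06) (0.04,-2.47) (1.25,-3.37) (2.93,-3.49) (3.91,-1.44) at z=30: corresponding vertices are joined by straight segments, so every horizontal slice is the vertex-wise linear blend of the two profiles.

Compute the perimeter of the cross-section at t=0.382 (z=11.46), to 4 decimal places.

Cross-section at t=0.382: each vertex is (1-t)·p0[i] + t·p1[i].
  v1: (1-0.382)·(1.89,1.1) + 0.382·(3.98,-0.15) = (2.6884,0.6225)
  v2: (1-0.382)·(-0.73,2.41) + 0.382·(0.96,1.55) = (-0.0844,2.0815)
  v3: (1-0.382)·(-3.07,1.19) + 0.382·(-2.03,0.11) = (-2.6727,0.7774)
  v4: (1-0.382)·(-3.13,0.28) + 0.382·(-1.73,-1.06) = (-2.5952,-0.2319)
  v5: (1-0.382)·(-2.34,-1.4) + 0.382·(0.04,-2.47) = (-1.4308,-1.8087)
  v6: (1-0.382)·(-1.07,-3.54) + 0.382·(1.25,-3.37) = (-0.1838,-3.4751)
  v7: (1-0.382)·(2,-3.87) + 0.382·(2.93,-3.49) = (2.3553,-3.7248)
  v8: (1-0.382)·(2.31,-0.06) + 0.382·(3.91,-1.44) = (2.9212,-0.5872)
Perimeter = Σ |v_{i+1} − v_i|:
  edge 1→2: √(-2.7728² + 1.4590²) = 3.1332 (running 3.1332)
  edge 2→3: √(-2.5883² + -1.3040²) = 2.8982 (running 6.0315)
  edge 3→4: √(0.0775² + -1.0093²) = 1.0123 (running 7.0438)
  edge 4→5: √(1.1644² + -1.5769²) = 1.9602 (running 9.0039)
  edge 5→6: √(1.2471² + -1.6663²) = 2.0813 (running 11.0852)
  edge 6→7: √(2.5390² + -0.2498²) = 2.5513 (running 13.6365)
  edge 7→8: √(0.5659² + 3.1377²) = 3.1883 (running 16.8248)
  edge 8→1: √(-0.2328² + 1.2097²) = 1.2319 (running 18.0567)
Perimeter = 18.0567

Perimeter at t=0.382: 18.0567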